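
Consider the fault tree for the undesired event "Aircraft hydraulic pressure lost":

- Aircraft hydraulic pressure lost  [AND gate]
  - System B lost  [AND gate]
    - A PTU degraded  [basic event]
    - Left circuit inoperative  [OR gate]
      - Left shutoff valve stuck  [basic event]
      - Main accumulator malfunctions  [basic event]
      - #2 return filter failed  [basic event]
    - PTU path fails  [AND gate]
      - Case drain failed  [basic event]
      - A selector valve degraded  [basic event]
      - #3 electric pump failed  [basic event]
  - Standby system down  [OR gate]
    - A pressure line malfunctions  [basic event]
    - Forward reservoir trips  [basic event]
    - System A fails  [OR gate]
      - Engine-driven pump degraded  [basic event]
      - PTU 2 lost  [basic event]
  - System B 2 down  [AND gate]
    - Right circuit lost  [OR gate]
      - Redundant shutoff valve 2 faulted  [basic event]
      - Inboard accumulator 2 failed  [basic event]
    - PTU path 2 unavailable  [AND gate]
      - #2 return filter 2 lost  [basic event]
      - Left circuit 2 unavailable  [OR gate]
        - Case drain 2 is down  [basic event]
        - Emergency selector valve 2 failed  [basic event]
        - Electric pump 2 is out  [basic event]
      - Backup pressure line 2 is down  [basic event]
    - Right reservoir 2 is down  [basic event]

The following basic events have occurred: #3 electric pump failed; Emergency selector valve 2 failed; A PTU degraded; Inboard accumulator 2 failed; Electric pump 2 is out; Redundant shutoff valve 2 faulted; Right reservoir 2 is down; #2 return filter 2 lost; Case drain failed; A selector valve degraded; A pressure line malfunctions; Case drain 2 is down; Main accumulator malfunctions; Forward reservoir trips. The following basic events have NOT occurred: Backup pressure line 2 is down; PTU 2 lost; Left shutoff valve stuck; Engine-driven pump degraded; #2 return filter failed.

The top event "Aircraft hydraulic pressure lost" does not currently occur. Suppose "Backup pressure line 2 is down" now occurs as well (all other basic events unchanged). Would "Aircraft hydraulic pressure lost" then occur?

Yes

Counterfactual: set "Backup pressure line 2 is down" to occurred.
Left circuit inoperative [OR]: Left shutoff valve stuck=not, Main accumulator malfunctions=occurs, #2 return filter failed=not → at least one input occurs → occurs.
PTU path fails [AND]: Case drain failed=occurs, A selector valve degraded=occurs, #3 electric pump failed=occurs → all inputs occur → occurs.
System B lost [AND]: A PTU degraded=occurs, Left circuit inoperative=occurs, PTU path fails=occurs → all inputs occur → occurs.
System A fails [OR]: Engine-driven pump degraded=not, PTU 2 lost=not → no input occurs → does not occur.
Standby system down [OR]: A pressure line malfunctions=occurs, Forward reservoir trips=occurs, System A fails=not → at least one input occurs → occurs.
Right circuit lost [OR]: Redundant shutoff valve 2 faulted=occurs, Inboard accumulator 2 failed=occurs → at least one input occurs → occurs.
Left circuit 2 unavailable [OR]: Case drain 2 is down=occurs, Emergency selector valve 2 failed=occurs, Electric pump 2 is out=occurs → at least one input occurs → occurs.
PTU path 2 unavailable [AND]: #2 return filter 2 lost=occurs, Left circuit 2 unavailable=occurs, Backup pressure line 2 is down=occurs → all inputs occur → occurs.
System B 2 down [AND]: Right circuit lost=occurs, PTU path 2 unavailable=occurs, Right reservoir 2 is down=occurs → all inputs occur → occurs.
Aircraft hydraulic pressure lost [AND]: System B lost=occurs, Standby system down=occurs, System B 2 down=occurs → all inputs occur → occurs.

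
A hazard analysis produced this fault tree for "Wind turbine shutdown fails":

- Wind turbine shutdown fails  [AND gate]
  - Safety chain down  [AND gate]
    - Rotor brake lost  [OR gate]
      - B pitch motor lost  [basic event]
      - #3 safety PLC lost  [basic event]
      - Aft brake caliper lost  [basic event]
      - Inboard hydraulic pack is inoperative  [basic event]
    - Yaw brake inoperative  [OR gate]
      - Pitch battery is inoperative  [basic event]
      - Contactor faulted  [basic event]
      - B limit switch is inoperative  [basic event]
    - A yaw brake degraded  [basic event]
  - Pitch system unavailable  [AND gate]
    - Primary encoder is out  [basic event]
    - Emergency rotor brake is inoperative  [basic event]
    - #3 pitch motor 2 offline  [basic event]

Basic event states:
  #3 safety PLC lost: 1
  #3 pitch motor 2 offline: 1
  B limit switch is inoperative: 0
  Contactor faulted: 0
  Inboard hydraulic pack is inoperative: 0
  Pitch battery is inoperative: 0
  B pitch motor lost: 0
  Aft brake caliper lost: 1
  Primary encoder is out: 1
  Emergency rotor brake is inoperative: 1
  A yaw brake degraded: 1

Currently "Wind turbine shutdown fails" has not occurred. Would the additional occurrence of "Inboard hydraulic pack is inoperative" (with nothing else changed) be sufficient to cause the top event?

Counterfactual: set "Inboard hydraulic pack is inoperative" to occurred.
Rotor brake lost [OR]: B pitch motor lost=not, #3 safety PLC lost=occurs, Aft brake caliper lost=occurs, Inboard hydraulic pack is inoperative=occurs → at least one input occurs → occurs.
Yaw brake inoperative [OR]: Pitch battery is inoperative=not, Contactor faulted=not, B limit switch is inoperative=not → no input occurs → does not occur.
Safety chain down [AND]: Rotor brake lost=occurs, Yaw brake inoperative=not, A yaw brake degraded=occurs → not all inputs occur → does not occur.
Pitch system unavailable [AND]: Primary encoder is out=occurs, Emergency rotor brake is inoperative=occurs, #3 pitch motor 2 offline=occurs → all inputs occur → occurs.
Wind turbine shutdown fails [AND]: Safety chain down=not, Pitch system unavailable=occurs → not all inputs occur → does not occur.

No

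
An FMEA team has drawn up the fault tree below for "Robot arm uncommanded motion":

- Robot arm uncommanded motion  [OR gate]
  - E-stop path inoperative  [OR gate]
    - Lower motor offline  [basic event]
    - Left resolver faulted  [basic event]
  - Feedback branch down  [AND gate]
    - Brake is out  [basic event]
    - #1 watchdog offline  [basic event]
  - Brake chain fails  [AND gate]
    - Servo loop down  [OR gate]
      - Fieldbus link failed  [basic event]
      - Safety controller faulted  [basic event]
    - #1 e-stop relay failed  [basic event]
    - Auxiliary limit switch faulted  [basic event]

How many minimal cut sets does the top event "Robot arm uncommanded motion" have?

E-stop path inoperative [OR]: union of children's cut sets → 2 cut set(s).
Feedback branch down [AND]: one cut set from each child combined → 1 × 1 = 1 cut set(s).
Servo loop down [OR]: union of children's cut sets → 2 cut set(s).
Brake chain fails [AND]: one cut set from each child combined → 2 × 1 × 1 = 2 cut set(s).
Robot arm uncommanded motion [OR]: union of children's cut sets → 5 cut set(s).
Minimal cut sets: {Lower motor offline}; {Left resolver faulted}; {#1 watchdog offline, Brake is out}; {#1 e-stop relay failed, Auxiliary limit switch faulted, Fieldbus link failed}; {#1 e-stop relay failed, Auxiliary limit switch faulted, Safety controller faulted}.

5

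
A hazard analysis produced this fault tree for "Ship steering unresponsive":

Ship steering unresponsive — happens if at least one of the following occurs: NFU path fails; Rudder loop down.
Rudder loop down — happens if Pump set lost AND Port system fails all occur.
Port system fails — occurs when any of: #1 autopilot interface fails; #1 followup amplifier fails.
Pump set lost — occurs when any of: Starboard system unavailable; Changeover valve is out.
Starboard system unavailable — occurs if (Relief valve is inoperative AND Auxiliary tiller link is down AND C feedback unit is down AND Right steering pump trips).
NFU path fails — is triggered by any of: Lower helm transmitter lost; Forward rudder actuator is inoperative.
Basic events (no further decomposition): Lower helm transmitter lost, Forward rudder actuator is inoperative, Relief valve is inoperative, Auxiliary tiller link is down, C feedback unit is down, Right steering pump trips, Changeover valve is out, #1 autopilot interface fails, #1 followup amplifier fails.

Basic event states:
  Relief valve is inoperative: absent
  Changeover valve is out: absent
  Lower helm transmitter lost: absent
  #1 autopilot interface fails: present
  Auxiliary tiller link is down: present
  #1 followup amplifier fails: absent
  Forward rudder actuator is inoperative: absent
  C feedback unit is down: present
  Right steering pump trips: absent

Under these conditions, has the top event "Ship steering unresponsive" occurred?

NFU path fails [OR]: Lower helm transmitter lost=not, Forward rudder actuator is inoperative=not → no input occurs → does not occur.
Starboard system unavailable [AND]: Relief valve is inoperative=not, Auxiliary tiller link is down=occurs, C feedback unit is down=occurs, Right steering pump trips=not → not all inputs occur → does not occur.
Pump set lost [OR]: Starboard system unavailable=not, Changeover valve is out=not → no input occurs → does not occur.
Port system fails [OR]: #1 autopilot interface fails=occurs, #1 followup amplifier fails=not → at least one input occurs → occurs.
Rudder loop down [AND]: Pump set lost=not, Port system fails=occurs → not all inputs occur → does not occur.
Ship steering unresponsive [OR]: NFU path fails=not, Rudder loop down=not → no input occurs → does not occur.

No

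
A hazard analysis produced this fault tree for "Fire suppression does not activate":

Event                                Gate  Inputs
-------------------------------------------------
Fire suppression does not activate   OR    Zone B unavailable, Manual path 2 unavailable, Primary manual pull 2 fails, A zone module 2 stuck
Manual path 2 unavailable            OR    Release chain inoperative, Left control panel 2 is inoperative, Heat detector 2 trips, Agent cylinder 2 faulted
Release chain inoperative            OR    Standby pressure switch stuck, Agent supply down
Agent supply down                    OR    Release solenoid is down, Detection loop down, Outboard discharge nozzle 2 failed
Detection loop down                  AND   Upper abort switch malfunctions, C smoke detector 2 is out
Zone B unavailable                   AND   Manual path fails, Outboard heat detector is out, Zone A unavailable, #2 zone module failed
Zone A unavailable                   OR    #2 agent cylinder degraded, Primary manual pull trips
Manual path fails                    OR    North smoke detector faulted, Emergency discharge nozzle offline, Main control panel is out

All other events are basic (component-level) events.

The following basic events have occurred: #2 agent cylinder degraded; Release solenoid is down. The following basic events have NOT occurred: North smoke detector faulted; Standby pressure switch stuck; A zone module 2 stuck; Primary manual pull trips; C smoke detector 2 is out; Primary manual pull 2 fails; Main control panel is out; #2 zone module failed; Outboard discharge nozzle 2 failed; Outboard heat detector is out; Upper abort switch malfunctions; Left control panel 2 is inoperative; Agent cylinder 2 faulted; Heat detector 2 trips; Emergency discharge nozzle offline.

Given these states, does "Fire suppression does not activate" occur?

Manual path fails [OR]: North smoke detector faulted=not, Emergency discharge nozzle offline=not, Main control panel is out=not → no input occurs → does not occur.
Zone A unavailable [OR]: #2 agent cylinder degraded=occurs, Primary manual pull trips=not → at least one input occurs → occurs.
Zone B unavailable [AND]: Manual path fails=not, Outboard heat detector is out=not, Zone A unavailable=occurs, #2 zone module failed=not → not all inputs occur → does not occur.
Detection loop down [AND]: Upper abort switch malfunctions=not, C smoke detector 2 is out=not → not all inputs occur → does not occur.
Agent supply down [OR]: Release solenoid is down=occurs, Detection loop down=not, Outboard discharge nozzle 2 failed=not → at least one input occurs → occurs.
Release chain inoperative [OR]: Standby pressure switch stuck=not, Agent supply down=occurs → at least one input occurs → occurs.
Manual path 2 unavailable [OR]: Release chain inoperative=occurs, Left control panel 2 is inoperative=not, Heat detector 2 trips=not, Agent cylinder 2 faulted=not → at least one input occurs → occurs.
Fire suppression does not activate [OR]: Zone B unavailable=not, Manual path 2 unavailable=occurs, Primary manual pull 2 fails=not, A zone module 2 stuck=not → at least one input occurs → occurs.

Yes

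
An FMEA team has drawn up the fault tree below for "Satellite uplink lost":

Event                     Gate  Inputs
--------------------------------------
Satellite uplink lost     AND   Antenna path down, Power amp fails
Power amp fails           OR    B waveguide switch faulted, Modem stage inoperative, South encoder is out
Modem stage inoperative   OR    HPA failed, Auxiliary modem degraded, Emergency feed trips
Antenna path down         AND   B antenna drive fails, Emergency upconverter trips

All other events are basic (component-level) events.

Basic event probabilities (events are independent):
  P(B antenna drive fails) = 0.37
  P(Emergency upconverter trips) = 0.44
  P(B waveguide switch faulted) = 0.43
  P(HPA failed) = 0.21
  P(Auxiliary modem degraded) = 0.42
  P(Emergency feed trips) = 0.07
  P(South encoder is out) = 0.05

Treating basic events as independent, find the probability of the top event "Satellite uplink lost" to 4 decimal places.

0.1252

P(Antenna path down) [AND] = 0.37 × 0.44 = 0.162800
P(Modem stage inoperative) [OR] = 1 − (1−0.21) × (1−0.42) × (1−0.07) = 0.573874
P(Power amp fails) [OR] = 1 − (1−0.43) × (1−0.573874) × (1−0.05) = 0.769253
P(Satellite uplink lost) [AND] = 0.162800 × 0.769253 = 0.125234
Rounded to 4 decimal places: P(Satellite uplink lost) ≈ 0.1252.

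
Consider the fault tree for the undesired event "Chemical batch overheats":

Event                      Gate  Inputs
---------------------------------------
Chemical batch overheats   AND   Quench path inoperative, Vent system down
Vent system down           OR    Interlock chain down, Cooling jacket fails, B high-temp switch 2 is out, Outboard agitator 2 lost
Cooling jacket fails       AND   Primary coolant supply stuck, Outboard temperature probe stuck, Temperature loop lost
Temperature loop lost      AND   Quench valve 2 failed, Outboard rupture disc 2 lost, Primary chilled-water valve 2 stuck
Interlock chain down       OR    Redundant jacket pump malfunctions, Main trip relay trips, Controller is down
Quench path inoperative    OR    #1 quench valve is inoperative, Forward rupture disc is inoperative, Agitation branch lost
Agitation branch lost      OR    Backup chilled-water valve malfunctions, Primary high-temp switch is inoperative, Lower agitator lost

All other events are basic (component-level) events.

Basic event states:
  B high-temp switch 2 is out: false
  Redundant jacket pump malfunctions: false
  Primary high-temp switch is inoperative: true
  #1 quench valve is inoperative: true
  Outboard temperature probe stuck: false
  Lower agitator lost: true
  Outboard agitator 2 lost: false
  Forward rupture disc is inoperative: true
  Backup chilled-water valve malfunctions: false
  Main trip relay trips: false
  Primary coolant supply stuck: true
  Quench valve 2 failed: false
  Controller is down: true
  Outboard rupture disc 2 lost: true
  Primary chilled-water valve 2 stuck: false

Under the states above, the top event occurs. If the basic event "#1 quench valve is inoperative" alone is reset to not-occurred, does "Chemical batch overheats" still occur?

Yes

Counterfactual: set "#1 quench valve is inoperative" to not occurred.
Agitation branch lost [OR]: Backup chilled-water valve malfunctions=not, Primary high-temp switch is inoperative=occurs, Lower agitator lost=occurs → at least one input occurs → occurs.
Quench path inoperative [OR]: #1 quench valve is inoperative=not, Forward rupture disc is inoperative=occurs, Agitation branch lost=occurs → at least one input occurs → occurs.
Interlock chain down [OR]: Redundant jacket pump malfunctions=not, Main trip relay trips=not, Controller is down=occurs → at least one input occurs → occurs.
Temperature loop lost [AND]: Quench valve 2 failed=not, Outboard rupture disc 2 lost=occurs, Primary chilled-water valve 2 stuck=not → not all inputs occur → does not occur.
Cooling jacket fails [AND]: Primary coolant supply stuck=occurs, Outboard temperature probe stuck=not, Temperature loop lost=not → not all inputs occur → does not occur.
Vent system down [OR]: Interlock chain down=occurs, Cooling jacket fails=not, B high-temp switch 2 is out=not, Outboard agitator 2 lost=not → at least one input occurs → occurs.
Chemical batch overheats [AND]: Quench path inoperative=occurs, Vent system down=occurs → all inputs occur → occurs.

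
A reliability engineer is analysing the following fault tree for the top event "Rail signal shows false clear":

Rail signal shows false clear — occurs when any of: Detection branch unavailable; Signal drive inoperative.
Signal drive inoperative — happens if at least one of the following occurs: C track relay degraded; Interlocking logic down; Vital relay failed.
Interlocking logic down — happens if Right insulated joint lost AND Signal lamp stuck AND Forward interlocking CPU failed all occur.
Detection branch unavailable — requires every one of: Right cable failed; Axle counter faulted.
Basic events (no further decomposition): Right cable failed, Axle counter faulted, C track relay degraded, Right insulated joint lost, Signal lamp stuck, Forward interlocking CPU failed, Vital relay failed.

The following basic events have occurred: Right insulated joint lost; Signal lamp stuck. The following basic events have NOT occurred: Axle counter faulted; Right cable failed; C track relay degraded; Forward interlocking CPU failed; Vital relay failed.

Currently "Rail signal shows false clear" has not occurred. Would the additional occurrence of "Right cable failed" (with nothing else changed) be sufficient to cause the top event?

No

Counterfactual: set "Right cable failed" to occurred.
Detection branch unavailable [AND]: Right cable failed=occurs, Axle counter faulted=not → not all inputs occur → does not occur.
Interlocking logic down [AND]: Right insulated joint lost=occurs, Signal lamp stuck=occurs, Forward interlocking CPU failed=not → not all inputs occur → does not occur.
Signal drive inoperative [OR]: C track relay degraded=not, Interlocking logic down=not, Vital relay failed=not → no input occurs → does not occur.
Rail signal shows false clear [OR]: Detection branch unavailable=not, Signal drive inoperative=not → no input occurs → does not occur.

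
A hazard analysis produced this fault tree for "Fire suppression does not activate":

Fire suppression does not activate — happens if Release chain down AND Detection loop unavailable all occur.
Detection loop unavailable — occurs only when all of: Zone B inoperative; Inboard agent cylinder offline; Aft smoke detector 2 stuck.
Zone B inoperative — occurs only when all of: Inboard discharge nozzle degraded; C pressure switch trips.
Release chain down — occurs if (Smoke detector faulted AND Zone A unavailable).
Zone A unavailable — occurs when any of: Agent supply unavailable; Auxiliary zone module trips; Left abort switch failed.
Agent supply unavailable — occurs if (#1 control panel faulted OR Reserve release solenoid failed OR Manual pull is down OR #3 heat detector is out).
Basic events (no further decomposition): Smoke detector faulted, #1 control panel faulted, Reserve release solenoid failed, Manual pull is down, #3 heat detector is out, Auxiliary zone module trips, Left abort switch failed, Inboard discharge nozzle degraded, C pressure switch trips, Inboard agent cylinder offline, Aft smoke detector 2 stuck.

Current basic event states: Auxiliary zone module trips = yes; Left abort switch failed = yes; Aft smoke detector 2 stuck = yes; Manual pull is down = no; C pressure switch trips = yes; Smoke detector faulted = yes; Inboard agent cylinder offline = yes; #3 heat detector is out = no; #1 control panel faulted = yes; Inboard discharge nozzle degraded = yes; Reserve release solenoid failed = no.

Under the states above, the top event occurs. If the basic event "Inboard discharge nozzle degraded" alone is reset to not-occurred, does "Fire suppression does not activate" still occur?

No

Counterfactual: set "Inboard discharge nozzle degraded" to not occurred.
Agent supply unavailable [OR]: #1 control panel faulted=occurs, Reserve release solenoid failed=not, Manual pull is down=not, #3 heat detector is out=not → at least one input occurs → occurs.
Zone A unavailable [OR]: Agent supply unavailable=occurs, Auxiliary zone module trips=occurs, Left abort switch failed=occurs → at least one input occurs → occurs.
Release chain down [AND]: Smoke detector faulted=occurs, Zone A unavailable=occurs → all inputs occur → occurs.
Zone B inoperative [AND]: Inboard discharge nozzle degraded=not, C pressure switch trips=occurs → not all inputs occur → does not occur.
Detection loop unavailable [AND]: Zone B inoperative=not, Inboard agent cylinder offline=occurs, Aft smoke detector 2 stuck=occurs → not all inputs occur → does not occur.
Fire suppression does not activate [AND]: Release chain down=occurs, Detection loop unavailable=not → not all inputs occur → does not occur.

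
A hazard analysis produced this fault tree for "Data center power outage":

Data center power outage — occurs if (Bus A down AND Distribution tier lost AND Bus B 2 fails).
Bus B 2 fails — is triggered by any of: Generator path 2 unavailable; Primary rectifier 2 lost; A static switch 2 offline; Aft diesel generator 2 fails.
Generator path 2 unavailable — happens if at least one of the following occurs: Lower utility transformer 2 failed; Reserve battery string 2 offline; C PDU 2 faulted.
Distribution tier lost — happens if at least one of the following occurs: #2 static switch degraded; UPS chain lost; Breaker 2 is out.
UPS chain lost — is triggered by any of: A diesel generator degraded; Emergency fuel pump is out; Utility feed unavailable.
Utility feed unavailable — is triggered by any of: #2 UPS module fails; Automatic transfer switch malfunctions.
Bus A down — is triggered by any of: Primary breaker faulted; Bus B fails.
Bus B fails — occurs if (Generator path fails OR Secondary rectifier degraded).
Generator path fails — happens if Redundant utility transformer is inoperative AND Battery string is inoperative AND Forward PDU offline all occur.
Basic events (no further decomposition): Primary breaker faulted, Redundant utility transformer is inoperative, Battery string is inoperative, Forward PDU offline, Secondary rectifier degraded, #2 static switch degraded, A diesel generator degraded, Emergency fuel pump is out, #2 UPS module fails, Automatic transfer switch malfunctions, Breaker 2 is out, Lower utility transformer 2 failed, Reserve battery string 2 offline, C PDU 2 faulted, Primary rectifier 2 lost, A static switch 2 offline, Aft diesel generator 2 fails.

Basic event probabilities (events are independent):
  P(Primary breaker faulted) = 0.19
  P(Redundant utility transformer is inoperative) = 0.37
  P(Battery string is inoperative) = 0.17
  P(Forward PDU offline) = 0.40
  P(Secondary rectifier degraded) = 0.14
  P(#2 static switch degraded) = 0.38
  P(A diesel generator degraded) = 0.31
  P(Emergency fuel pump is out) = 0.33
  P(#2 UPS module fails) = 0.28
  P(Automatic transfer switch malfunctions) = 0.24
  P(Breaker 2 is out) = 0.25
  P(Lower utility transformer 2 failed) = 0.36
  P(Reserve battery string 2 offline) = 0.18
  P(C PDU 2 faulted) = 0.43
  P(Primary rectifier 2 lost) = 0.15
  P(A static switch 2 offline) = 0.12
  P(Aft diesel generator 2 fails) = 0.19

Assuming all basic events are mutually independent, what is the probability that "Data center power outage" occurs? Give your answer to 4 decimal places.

P(Generator path fails) [AND] = 0.37 × 0.17 × 0.40 = 0.025160
P(Bus B fails) [OR] = 1 − (1−0.025160) × (1−0.14) = 0.161638
P(Bus A down) [OR] = 1 − (1−0.19) × (1−0.161638) = 0.320927
P(Utility feed unavailable) [OR] = 1 − (1−0.28) × (1−0.24) = 0.452800
P(UPS chain lost) [OR] = 1 − (1−0.31) × (1−0.33) × (1−0.452800) = 0.747029
P(Distribution tier lost) [OR] = 1 − (1−0.38) × (1−0.747029) × (1−0.25) = 0.882368
P(Generator path 2 unavailable) [OR] = 1 − (1−0.36) × (1−0.18) × (1−0.43) = 0.700864
P(Bus B 2 fails) [OR] = 1 − (1−0.700864) × (1−0.15) × (1−0.12) × (1−0.19) = 0.818759
P(Data center power outage) [AND] = 0.320927 × 0.882368 × 0.818759 = 0.231853
Rounded to 4 decimal places: P(Data center power outage) ≈ 0.2319.

0.2319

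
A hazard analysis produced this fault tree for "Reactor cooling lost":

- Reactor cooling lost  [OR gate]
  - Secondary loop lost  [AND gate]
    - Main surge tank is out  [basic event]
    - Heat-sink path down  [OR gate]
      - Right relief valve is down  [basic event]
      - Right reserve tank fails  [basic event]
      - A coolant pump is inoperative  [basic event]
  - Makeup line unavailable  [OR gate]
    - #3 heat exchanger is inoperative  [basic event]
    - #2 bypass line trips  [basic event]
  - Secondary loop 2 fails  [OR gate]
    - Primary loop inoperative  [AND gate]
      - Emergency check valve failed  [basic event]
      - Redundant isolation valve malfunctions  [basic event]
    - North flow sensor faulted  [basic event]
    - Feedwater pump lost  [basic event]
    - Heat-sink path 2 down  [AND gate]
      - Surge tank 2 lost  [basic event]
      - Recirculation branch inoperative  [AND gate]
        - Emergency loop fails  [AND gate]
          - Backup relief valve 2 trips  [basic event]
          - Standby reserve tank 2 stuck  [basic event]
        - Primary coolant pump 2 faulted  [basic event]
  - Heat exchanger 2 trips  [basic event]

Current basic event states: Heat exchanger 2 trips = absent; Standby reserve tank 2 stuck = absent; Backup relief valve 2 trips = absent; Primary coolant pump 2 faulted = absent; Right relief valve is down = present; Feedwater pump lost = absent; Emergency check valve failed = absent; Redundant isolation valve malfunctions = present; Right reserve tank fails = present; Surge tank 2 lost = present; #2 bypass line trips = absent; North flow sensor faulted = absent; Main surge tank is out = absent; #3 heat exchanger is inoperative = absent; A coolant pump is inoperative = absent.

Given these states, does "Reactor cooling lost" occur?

Heat-sink path down [OR]: Right relief valve is down=occurs, Right reserve tank fails=occurs, A coolant pump is inoperative=not → at least one input occurs → occurs.
Secondary loop lost [AND]: Main surge tank is out=not, Heat-sink path down=occurs → not all inputs occur → does not occur.
Makeup line unavailable [OR]: #3 heat exchanger is inoperative=not, #2 bypass line trips=not → no input occurs → does not occur.
Primary loop inoperative [AND]: Emergency check valve failed=not, Redundant isolation valve malfunctions=occurs → not all inputs occur → does not occur.
Emergency loop fails [AND]: Backup relief valve 2 trips=not, Standby reserve tank 2 stuck=not → not all inputs occur → does not occur.
Recirculation branch inoperative [AND]: Emergency loop fails=not, Primary coolant pump 2 faulted=not → not all inputs occur → does not occur.
Heat-sink path 2 down [AND]: Surge tank 2 lost=occurs, Recirculation branch inoperative=not → not all inputs occur → does not occur.
Secondary loop 2 fails [OR]: Primary loop inoperative=not, North flow sensor faulted=not, Feedwater pump lost=not, Heat-sink path 2 down=not → no input occurs → does not occur.
Reactor cooling lost [OR]: Secondary loop lost=not, Makeup line unavailable=not, Secondary loop 2 fails=not, Heat exchanger 2 trips=not → no input occurs → does not occur.

No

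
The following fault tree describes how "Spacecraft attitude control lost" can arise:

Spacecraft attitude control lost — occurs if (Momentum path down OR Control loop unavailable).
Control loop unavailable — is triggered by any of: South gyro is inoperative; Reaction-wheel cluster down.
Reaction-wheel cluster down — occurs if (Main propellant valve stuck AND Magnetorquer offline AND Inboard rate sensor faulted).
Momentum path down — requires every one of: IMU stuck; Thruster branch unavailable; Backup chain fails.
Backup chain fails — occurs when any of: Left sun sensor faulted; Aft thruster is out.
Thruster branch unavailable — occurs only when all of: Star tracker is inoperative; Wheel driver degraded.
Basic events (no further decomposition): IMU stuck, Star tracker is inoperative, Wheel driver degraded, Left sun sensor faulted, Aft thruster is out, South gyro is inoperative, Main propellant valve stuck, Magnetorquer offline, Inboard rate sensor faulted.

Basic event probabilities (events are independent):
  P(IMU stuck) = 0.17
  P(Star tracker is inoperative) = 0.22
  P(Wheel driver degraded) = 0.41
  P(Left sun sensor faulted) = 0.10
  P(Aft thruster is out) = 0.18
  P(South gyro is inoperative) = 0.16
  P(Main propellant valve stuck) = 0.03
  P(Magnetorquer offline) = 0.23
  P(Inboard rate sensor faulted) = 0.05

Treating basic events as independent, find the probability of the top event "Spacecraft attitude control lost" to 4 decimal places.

P(Thruster branch unavailable) [AND] = 0.22 × 0.41 = 0.090200
P(Backup chain fails) [OR] = 1 − (1−0.10) × (1−0.18) = 0.262000
P(Momentum path down) [AND] = 0.17 × 0.090200 × 0.262000 = 0.004018
P(Reaction-wheel cluster down) [AND] = 0.03 × 0.23 × 0.05 = 0.000345
P(Control loop unavailable) [OR] = 1 − (1−0.16) × (1−0.000345) = 0.160290
P(Spacecraft attitude control lost) [OR] = 1 − (1−0.004018) × (1−0.160290) = 0.163664
Rounded to 4 decimal places: P(Spacecraft attitude control lost) ≈ 0.1637.

0.1637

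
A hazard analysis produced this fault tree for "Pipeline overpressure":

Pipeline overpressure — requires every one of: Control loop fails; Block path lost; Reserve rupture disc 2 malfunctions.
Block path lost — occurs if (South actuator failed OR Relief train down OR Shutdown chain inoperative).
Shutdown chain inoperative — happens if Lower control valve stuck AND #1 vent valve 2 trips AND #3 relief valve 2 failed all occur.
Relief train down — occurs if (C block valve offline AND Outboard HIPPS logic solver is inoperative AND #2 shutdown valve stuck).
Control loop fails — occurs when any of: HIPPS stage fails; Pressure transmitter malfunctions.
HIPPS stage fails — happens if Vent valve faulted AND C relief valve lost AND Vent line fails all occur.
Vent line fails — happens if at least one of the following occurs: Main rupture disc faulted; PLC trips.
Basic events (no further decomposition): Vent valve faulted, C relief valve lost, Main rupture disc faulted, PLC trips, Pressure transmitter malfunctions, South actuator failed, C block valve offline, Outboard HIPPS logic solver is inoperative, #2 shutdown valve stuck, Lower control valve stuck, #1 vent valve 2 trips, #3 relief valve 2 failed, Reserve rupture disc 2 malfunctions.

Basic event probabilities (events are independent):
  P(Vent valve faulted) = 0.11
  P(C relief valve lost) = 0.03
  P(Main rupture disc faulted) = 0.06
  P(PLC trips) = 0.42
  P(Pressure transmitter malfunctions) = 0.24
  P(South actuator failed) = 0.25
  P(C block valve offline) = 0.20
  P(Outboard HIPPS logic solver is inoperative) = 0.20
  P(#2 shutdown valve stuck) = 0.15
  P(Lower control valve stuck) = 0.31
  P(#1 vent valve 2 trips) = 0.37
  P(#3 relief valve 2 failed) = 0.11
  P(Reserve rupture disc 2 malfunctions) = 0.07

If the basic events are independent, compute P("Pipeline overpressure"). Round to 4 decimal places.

0.0045

P(Vent line fails) [OR] = 1 − (1−0.06) × (1−0.42) = 0.454800
P(HIPPS stage fails) [AND] = 0.11 × 0.03 × 0.454800 = 0.001501
P(Control loop fails) [OR] = 1 − (1−0.001501) × (1−0.24) = 0.241141
P(Relief train down) [AND] = 0.20 × 0.20 × 0.15 = 0.006000
P(Shutdown chain inoperative) [AND] = 0.31 × 0.37 × 0.11 = 0.012617
P(Block path lost) [OR] = 1 − (1−0.25) × (1−0.006000) × (1−0.012617) = 0.263906
P(Pipeline overpressure) [AND] = 0.241141 × 0.263906 × 0.07 = 0.004455
Rounded to 4 decimal places: P(Pipeline overpressure) ≈ 0.0045.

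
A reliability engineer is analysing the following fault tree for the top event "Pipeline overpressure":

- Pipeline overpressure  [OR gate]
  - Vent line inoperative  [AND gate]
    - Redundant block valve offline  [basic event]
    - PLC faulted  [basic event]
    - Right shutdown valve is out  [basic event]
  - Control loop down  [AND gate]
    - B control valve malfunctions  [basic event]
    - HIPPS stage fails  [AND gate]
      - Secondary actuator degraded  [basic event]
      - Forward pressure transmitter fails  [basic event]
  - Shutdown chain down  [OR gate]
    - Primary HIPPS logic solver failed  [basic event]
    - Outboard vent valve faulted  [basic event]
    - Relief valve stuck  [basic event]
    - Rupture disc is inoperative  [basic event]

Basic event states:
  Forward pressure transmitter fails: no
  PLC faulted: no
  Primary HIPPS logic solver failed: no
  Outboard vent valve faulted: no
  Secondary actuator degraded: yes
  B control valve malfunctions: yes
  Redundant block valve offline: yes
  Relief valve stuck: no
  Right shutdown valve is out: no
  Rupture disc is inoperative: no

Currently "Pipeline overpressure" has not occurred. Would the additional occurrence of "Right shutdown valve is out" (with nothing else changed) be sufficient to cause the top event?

No

Counterfactual: set "Right shutdown valve is out" to occurred.
Vent line inoperative [AND]: Redundant block valve offline=occurs, PLC faulted=not, Right shutdown valve is out=occurs → not all inputs occur → does not occur.
HIPPS stage fails [AND]: Secondary actuator degraded=occurs, Forward pressure transmitter fails=not → not all inputs occur → does not occur.
Control loop down [AND]: B control valve malfunctions=occurs, HIPPS stage fails=not → not all inputs occur → does not occur.
Shutdown chain down [OR]: Primary HIPPS logic solver failed=not, Outboard vent valve faulted=not, Relief valve stuck=not, Rupture disc is inoperative=not → no input occurs → does not occur.
Pipeline overpressure [OR]: Vent line inoperative=not, Control loop down=not, Shutdown chain down=not → no input occurs → does not occur.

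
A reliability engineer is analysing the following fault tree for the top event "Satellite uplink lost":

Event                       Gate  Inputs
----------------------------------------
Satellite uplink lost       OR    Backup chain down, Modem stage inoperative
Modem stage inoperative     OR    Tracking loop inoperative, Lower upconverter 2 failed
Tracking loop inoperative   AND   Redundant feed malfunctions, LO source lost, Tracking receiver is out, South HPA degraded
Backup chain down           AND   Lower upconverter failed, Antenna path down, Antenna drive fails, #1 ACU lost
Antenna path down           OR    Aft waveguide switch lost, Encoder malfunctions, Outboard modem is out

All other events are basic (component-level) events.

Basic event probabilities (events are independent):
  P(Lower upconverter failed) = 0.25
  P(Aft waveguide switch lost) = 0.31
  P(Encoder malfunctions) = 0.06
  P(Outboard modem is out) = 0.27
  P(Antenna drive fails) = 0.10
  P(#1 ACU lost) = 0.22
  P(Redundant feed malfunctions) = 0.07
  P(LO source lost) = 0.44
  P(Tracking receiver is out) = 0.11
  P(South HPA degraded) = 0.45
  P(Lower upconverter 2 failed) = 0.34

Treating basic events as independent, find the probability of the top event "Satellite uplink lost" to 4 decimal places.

0.3429

P(Antenna path down) [OR] = 1 − (1−0.31) × (1−0.06) × (1−0.27) = 0.526522
P(Backup chain down) [AND] = 0.25 × 0.526522 × 0.10 × 0.22 = 0.002896
P(Tracking loop inoperative) [AND] = 0.07 × 0.44 × 0.11 × 0.45 = 0.001525
P(Modem stage inoperative) [OR] = 1 − (1−0.001525) × (1−0.34) = 0.341007
P(Satellite uplink lost) [OR] = 1 − (1−0.002896) × (1−0.341007) = 0.342915
Rounded to 4 decimal places: P(Satellite uplink lost) ≈ 0.3429.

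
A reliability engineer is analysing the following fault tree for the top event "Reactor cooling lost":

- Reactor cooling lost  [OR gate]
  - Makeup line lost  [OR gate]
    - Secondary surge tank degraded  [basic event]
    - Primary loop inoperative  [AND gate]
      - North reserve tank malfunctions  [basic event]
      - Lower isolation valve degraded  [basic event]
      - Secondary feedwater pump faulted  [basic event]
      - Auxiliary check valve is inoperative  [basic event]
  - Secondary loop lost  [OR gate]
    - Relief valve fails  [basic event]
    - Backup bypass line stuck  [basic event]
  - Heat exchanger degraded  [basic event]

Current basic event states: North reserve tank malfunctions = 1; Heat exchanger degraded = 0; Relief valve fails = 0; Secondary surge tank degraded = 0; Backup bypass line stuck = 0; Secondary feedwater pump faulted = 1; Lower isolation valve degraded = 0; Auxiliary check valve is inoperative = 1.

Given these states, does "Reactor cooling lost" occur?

Primary loop inoperative [AND]: North reserve tank malfunctions=occurs, Lower isolation valve degraded=not, Secondary feedwater pump faulted=occurs, Auxiliary check valve is inoperative=occurs → not all inputs occur → does not occur.
Makeup line lost [OR]: Secondary surge tank degraded=not, Primary loop inoperative=not → no input occurs → does not occur.
Secondary loop lost [OR]: Relief valve fails=not, Backup bypass line stuck=not → no input occurs → does not occur.
Reactor cooling lost [OR]: Makeup line lost=not, Secondary loop lost=not, Heat exchanger degraded=not → no input occurs → does not occur.

No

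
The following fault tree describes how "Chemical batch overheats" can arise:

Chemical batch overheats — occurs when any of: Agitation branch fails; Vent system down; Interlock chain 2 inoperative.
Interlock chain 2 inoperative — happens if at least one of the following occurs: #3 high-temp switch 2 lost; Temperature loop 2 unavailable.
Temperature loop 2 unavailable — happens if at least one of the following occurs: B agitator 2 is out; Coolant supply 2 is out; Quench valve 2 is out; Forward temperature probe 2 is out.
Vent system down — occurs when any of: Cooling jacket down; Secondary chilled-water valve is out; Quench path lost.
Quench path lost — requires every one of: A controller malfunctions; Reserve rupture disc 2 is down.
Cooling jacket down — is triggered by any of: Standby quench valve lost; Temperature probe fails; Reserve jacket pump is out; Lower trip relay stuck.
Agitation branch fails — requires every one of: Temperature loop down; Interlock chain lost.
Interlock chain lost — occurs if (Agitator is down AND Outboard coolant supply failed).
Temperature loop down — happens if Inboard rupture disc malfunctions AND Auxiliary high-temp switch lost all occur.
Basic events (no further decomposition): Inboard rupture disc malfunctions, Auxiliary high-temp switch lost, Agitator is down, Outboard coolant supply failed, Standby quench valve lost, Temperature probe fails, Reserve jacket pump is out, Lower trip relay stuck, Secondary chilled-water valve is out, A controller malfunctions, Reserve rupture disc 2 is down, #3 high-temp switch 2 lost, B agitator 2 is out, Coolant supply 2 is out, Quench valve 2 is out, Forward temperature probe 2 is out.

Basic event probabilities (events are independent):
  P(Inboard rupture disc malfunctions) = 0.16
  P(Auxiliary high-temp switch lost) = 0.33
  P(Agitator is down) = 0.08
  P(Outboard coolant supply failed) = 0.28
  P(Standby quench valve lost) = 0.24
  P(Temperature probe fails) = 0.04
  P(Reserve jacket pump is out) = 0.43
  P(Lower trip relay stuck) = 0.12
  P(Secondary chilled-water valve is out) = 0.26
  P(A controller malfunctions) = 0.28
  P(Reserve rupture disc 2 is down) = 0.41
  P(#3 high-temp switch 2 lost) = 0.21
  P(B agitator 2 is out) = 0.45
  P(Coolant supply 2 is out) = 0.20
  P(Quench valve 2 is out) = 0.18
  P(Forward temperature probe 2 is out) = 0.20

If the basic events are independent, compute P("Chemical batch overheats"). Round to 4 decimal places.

P(Temperature loop down) [AND] = 0.16 × 0.33 = 0.052800
P(Interlock chain lost) [AND] = 0.08 × 0.28 = 0.022400
P(Agitation branch fails) [AND] = 0.052800 × 0.022400 = 0.001183
P(Cooling jacket down) [OR] = 1 − (1−0.24) × (1−0.04) × (1−0.43) × (1−0.12) = 0.634033
P(Quench path lost) [AND] = 0.28 × 0.41 = 0.114800
P(Vent system down) [OR] = 1 − (1−0.634033) × (1−0.26) × (1−0.114800) = 0.760274
P(Temperature loop 2 unavailable) [OR] = 1 − (1−0.45) × (1−0.20) × (1−0.18) × (1−0.20) = 0.711360
P(Interlock chain 2 inoperative) [OR] = 1 − (1−0.21) × (1−0.711360) = 0.771974
P(Chemical batch overheats) [OR] = 1 − (1−0.001183) × (1−0.760274) × (1−0.771974) = 0.945401
Rounded to 4 decimal places: P(Chemical batch overheats) ≈ 0.9454.

0.9454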